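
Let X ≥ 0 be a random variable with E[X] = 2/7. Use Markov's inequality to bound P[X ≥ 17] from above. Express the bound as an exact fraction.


μ = E[X] = 2/7, a = 17.
Markov: P[X ≥ 17] ≤ μ/a = (2/7)/17 = 2/119.
Numerically: ≈ 0.017.
(Since a = 17 > μ = 0.286, the bound 2/119 is < 1 and informative.)

P[X ≥ 17] ≤ 2/119 ≈ 0.017.


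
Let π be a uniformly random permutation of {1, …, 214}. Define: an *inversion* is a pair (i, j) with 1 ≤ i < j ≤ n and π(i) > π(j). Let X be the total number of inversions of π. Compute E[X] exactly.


Write X = Σ X_I over the C(214, 2) = 22791 pairs i < j, with X_I the indicator of one inversion.
There are 22791 indicators.
For each fixed pair i < j, the values π(i) and π(j) are two distinct elements of {1, …, 214} in uniformly random order; by symmetry P[π(i) > π(j)] = 1/2.
By linearity: E[X] = 22791 · (1/2) = C(214, 2) · (1/2) = 22791/2 = 22791/2 ≈ 11395.500000.

E[X] = 22791/2 = 11395.500000.


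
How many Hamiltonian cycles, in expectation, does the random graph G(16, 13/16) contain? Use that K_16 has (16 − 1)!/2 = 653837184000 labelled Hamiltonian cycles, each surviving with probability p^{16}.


K_16 has (16 − 1)!/2 = 653837184000 labelled Hamiltonian cycles.
For each such Hamiltonian cycle H, let X_H = 1 if all 16 edges of H are present in G. Then P[X_H = 1] = p^{16} = (13/16)^{16} = 665416609183179841/18446744073709551616.
By linearity: E[X] = Σ_H E[X_H] = 653837184000 · p^{16} = 653837184000 · 665416609183179841/18446744073709551616 = 424877072202303561918952875/18014398509481984.
Numerically: E[X] ≈ 2.36e+10.

E[X] = 653837184000 · (13/16)^{16} = 424877072202303561918952875/18014398509481984 ≈ 2.36e+10.


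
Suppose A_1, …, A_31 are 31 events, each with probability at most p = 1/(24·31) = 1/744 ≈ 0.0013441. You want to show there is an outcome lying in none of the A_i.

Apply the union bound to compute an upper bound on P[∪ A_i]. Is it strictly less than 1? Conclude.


Union bound: P[∪_{i=1}^{31} A_i] ≤ Σ_i P[A_i] ≤ 31·p = 31·(1/744) = 1/24.
Numerically: 1/24 ≈ 0.0416667.
Is 1/24 < 1? YES.
Since P[∪ A_i] ≤ 1/24 < 1, the complement has P[∩ A_i^c] ≥ 1 − 1/24 = 23/24 > 0, so some outcome avoids every A_i.

31·p = 1/24 ≈ 0.0416667; existence CERTIFIED by the union bound.


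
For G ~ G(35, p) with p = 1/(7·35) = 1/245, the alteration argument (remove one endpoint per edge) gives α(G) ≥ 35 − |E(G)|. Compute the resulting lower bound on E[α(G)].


E[|E(G)|] = C(35, 2)·p = 595 · (1/245) = 17/7.
E[α(G)] ≥ n − E[|E(G)|] = 35 − 17/7 = 228/7.
Numerically: ≈ 32.5714.
(This is only a lower bound; the true E[α(G)] may be larger.)

E[α(G)] ≥ 228/7 ≈ 32.5714.


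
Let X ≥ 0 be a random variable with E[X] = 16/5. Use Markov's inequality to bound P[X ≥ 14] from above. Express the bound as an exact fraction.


μ = E[X] = 16/5, a = 14.
Markov: P[X ≥ 14] ≤ μ/a = (16/5)/14 = 8/35.
Numerically: ≈ 0.229.
(Since a = 14 > μ = 3.200, the bound 8/35 is < 1 and informative.)

P[X ≥ 14] ≤ 8/35 ≈ 0.229.


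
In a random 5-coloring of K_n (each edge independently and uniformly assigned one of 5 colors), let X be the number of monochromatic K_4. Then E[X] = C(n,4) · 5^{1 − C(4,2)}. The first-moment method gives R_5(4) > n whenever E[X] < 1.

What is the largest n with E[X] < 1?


We need C(n, 4) · 5^{1 − 6} < 1, i.e. C(n, 4) < 5^{6 − 1} = 3125.
Check values of n near the boundary:
  n = 13: C(13, 4) = 715; 715 < 3125? YES
  n = 14: C(14, 4) = 1001; 1001 < 3125? YES
  n = 15: C(15, 4) = 1365; 1365 < 3125? YES
  n = 16: C(16, 4) = 1820; 1820 < 3125? YES
  n = 17: C(17, 4) = 2380; 2380 < 3125? YES
  n = 18: C(18, 4) = 3060; 3060 < 3125? YES
  n = 19: C(19, 4) = 3876; 3876 < 3125? NO
  n = 20: C(20, 4) = 4845; 4845 < 3125? NO
The largest n with C(n, 4) < 3125 is n = 18 (where E[X] = 612/625 ≈ 0.979200). Hence R_5(4) > 18, i.e. R_5(4) ≥ 19.

Largest n = 18; hence R_5(4) > 18.


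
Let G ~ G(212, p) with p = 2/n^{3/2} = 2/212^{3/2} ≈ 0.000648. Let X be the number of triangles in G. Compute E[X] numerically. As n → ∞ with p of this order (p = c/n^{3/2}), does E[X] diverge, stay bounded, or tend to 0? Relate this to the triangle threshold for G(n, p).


Number of potential triangles: C(212, 3) = 1565620.
Each occurs with probability p³ ≈ (0.000648)³ ≈ 2.72006e-10.
By linearity: E[X] = C(212, 3)·p³ ≈ 1565620 · 2.72006e-10 ≈ 0.000.
Since α = 3/2 > 1, p = c/n^{3/2} = o(1/n) is below the triangle threshold p ~ 1/n. Asymptotically E[X] ~ (c³/6)·n^{3(1−α)} = (2³/6)·n^{-1.5} → 0, so by Markov's inequality G has no triangles w.h.p.

E[X] ≈ 0.000; in regime p = Θ(1/n^{3/2}) E[X] tends to 0 (below the triangle threshold p ~ 1/n).


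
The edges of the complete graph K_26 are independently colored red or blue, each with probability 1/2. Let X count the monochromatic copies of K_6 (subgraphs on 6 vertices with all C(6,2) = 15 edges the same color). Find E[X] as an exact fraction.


Let X = Σ_S X_S over the C(26, 6) = 230230 subsets S of size 6, where X_S = 1 if the K_6 on S is monochromatic.
For a fixed S, the K_6 on S has C(6, 2) = 15 edges. P[all 15 edges red] = (1/2)^15, and likewise for blue, so P[monochromatic] = 2·(1/2)^15 = 2^{1 − 15} = 1/16384.
By linearity: E[X] = C(26, 6) · 2^{1 − 15} = 230230 · 1/16384 = 115115/8192.
Numerically: E[X] ≈ 14.052.

E[X] = C(26,6)·2^(1−C(6,2)) = 115115/8192 ≈ 14.052.


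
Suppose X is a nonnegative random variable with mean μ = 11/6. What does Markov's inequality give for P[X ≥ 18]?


μ = E[X] = 11/6, a = 18.
Markov: P[X ≥ 18] ≤ μ/a = (11/6)/18 = 11/108.
Numerically: ≈ 0.102.
(Since a = 18 > μ = 1.833, the bound 11/108 is < 1 and informative.)

P[X ≥ 18] ≤ 11/108 ≈ 0.102.


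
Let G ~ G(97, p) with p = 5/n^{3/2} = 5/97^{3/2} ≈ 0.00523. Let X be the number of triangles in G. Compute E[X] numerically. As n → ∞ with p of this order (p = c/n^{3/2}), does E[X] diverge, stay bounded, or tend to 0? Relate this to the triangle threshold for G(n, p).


Number of potential triangles: C(97, 3) = 147440.
Each occurs with probability p³ ≈ (0.00523)³ ≈ 1.43363e-07.
By linearity: E[X] = C(97, 3)·p³ ≈ 147440 · 1.43363e-07 ≈ 0.021.
Since α = 3/2 > 1, p = c/n^{3/2} = o(1/n) is below the triangle threshold p ~ 1/n. Asymptotically E[X] ~ (c³/6)·n^{3(1−α)} = (5³/6)·n^{-1.5} → 0, so by Markov's inequality G has no triangles w.h.p.

E[X] ≈ 0.021; in regime p = Θ(1/n^{3/2}) E[X] tends to 0 (below the triangle threshold p ~ 1/n).


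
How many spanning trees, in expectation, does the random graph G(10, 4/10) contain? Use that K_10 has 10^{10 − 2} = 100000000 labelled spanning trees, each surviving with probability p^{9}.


K_10 has 10^{10 − 2} = 100000000 labelled spanning trees.
For each such spanning tree H, let X_H = 1 if all 9 edges of H are present in G. Then P[X_H = 1] = p^{9} = (2/5)^{9} = 512/1953125.
By linearity of expectation: E[X] = Σ_H E[X_H] = 100000000 · p^{9} = 100000000 · 512/1953125 = 131072/5.
Numerically: E[X] ≈ 26214.4.

E[X] = 100000000 · (2/5)^{9} = 131072/5 ≈ 26214.4.


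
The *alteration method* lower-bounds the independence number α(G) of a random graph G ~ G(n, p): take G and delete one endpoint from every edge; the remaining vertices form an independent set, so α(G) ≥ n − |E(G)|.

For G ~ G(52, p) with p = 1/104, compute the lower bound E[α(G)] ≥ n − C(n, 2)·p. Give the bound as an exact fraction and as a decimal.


E[|E(G)|] = C(52, 2)·p = 1326 · (1/104) = 51/4.
E[α(G)] ≥ n − E[|E(G)|] = 52 − 51/4 = 157/4.
Numerically: ≈ 39.250000.
(This is only a lower bound; the true E[α(G)] may be larger.)

E[α(G)] ≥ 157/4 ≈ 39.250000.


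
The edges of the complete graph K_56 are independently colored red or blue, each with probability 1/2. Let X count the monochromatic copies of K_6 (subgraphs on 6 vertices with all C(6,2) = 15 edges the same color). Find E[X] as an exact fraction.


Let X = Σ_S X_S over the C(56, 6) = 32468436 subsets S of size 6, where X_S = 1 if the K_6 on S is monochromatic.
For a fixed S, the K_6 on S has C(6, 2) = 15 edges. P[all 15 edges red] = (1/2)^15, and likewise for blue, so P[monochromatic] = 2·(1/2)^15 = 2^{1 − 15} = 1/16384.
By linearity of expectation: E[X] = C(56, 6) · 2^{1 − 15} = 32468436 · 1/16384 = 8117109/4096.
Numerically: E[X] ≈ 1981.716064.

E[X] = C(56,6)·2^(1−C(6,2)) = 8117109/4096 ≈ 1981.716064.


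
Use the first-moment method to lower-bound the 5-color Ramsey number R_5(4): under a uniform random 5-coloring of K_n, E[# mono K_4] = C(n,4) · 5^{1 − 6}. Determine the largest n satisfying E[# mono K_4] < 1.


We need C(n, 4) · 5^{1 − 6} < 1, i.e. C(n, 4) < 5^{6 − 1} = 3125.
Check values of n near the boundary:
  n = 17: C(17, 4) = 2380; 2380 < 3125? YES
  n = 18: C(18, 4) = 3060; 3060 < 3125? YES
  n = 19: C(19, 4) = 3876; 3876 < 3125? NO
  n = 20: C(20, 4) = 4845; 4845 < 3125? NO
The largest n with C(n, 4) < 3125 is n = 18 (where E[X] = 612/625 ≈ 0.9792000). Hence R_5(4) > 18, i.e. R_5(4) ≥ 19.

Largest n = 18; hence R_5(4) > 18.


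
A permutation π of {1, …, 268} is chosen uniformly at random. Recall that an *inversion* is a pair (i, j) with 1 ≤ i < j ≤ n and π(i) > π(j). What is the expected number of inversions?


Write X = Σ X_I over the C(268, 2) = 35778 pairs i < j, with X_I the indicator of one inversion.
There are 35778 indicators.
For each fixed pair i < j, the values π(i) and π(j) are two distinct elements of {1, …, 268} in uniformly random order; by symmetry P[π(i) > π(j)] = 1/2.
By linearity: E[X] = 35778 · (1/2) = C(268, 2) · (1/2) = 35778/2 = 17889 ≈ 17889.000000.

E[X] = 17889 = 17889.000000.


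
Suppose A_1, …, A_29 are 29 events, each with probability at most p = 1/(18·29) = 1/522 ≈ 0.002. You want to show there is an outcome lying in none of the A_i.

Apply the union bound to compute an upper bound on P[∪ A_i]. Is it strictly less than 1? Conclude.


Union bound: P[∪_{i=1}^{29} A_i] ≤ Σ_i P[A_i] ≤ 29·p = 29·(1/522) = 1/18.
Numerically: 1/18 ≈ 0.056.
Is 1/18 < 1? YES.
Since P[∪ A_i] ≤ 1/18 < 1, the complement has P[∩ A_i^c] ≥ 1 − 1/18 = 17/18 > 0, so some outcome avoids every A_i.

29·p = 1/18 ≈ 0.056; existence CERTIFIED by the union bound.


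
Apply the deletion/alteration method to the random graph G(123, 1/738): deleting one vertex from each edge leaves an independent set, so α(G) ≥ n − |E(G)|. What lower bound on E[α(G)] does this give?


E[|E(G)|] = C(123, 2)·p = 7503 · (1/738) = 61/6.
E[α(G)] ≥ n − E[|E(G)|] = 123 − 61/6 = 677/6.
Numerically: ≈ 112.8333.
(This is only a lower bound; the true E[α(G)] may be larger.)

E[α(G)] ≥ 677/6 ≈ 112.8333.


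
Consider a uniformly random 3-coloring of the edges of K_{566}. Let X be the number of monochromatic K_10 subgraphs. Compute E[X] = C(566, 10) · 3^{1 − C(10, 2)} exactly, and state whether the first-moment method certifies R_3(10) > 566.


E[X] = C(566, 10) · 3^{1 − 45} = 858376364549067965458 · 3^{−44} = 858376364549067965458/984770902183611232881.
As a reduced fraction: E[X] = 858376364549067965458/984770902183611232881 ≈ 0.8717.
Is E[X] < 1? YES.
Since E[X] < 1, there exists a 3-coloring of K_{566} with no monochromatic K_10; hence R_3(10) > 566.

E[X] = 858376364549067965458/984770902183611232881 ≈ 0.8717; E[X] < 1, so R_3(10) > 566.


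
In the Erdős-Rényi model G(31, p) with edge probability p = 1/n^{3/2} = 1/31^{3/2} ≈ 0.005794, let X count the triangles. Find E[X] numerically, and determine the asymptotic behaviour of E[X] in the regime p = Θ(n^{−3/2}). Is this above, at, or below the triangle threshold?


Number of potential triangles: C(31, 3) = 4495.
Each occurs with probability p³ ≈ (0.005794)³ ≈ 1.944788e-07.
By linearity: E[X] = C(31, 3)·p³ ≈ 4495 · 1.944788e-07 ≈ 0.0009.
Since α = 3/2 > 1, p = c/n^{3/2} = o(1/n) is below the triangle threshold p ~ 1/n. Asymptotically E[X] ~ (c³/6)·n^{3(1−α)} = (1³/6)·n^{-1.5} → 0, so by Markov's inequality G has no triangles w.h.p.

E[X] ≈ 0.0009; in regime p = Θ(1/n^{3/2}) E[X] tends to 0 (below the triangle threshold p ~ 1/n).


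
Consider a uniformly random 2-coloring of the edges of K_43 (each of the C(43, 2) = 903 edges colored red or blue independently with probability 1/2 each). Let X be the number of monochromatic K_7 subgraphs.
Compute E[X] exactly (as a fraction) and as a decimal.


Let X = Σ_S X_S over the C(43, 7) = 32224114 subsets S of size 7, where X_S = 1 if the K_7 on S is monochromatic.
For a fixed S, the K_7 on S has C(7, 2) = 21 edges. P[all 21 edges red] = (1/2)^21, and likewise for blue, so P[monochromatic] = 2·(1/2)^21 = 2^{1 − 21} = 1/1048576.
By linearity: E[X] = C(43, 7) · 2^{1 − 21} = 32224114 · 1/1048576 = 16112057/524288.
Numerically: E[X] ≈ 30.73131.

E[X] = C(43,7)·2^(1−C(7,2)) = 16112057/524288 ≈ 30.73131.


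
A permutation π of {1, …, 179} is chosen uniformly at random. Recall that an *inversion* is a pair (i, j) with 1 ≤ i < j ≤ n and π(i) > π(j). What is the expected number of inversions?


Write X = Σ X_I over the C(179, 2) = 15931 pairs i < j, with X_I the indicator of one inversion.
There are 15931 indicators.
For each fixed pair i < j, the values π(i) and π(j) are two distinct elements of {1, …, 179} in uniformly random order; by symmetry P[π(i) > π(j)] = 1/2.
By linearity: E[X] = 15931 · (1/2) = C(179, 2) · (1/2) = 15931/2 = 15931/2 ≈ 7965.500000.

E[X] = 15931/2 = 7965.500000.


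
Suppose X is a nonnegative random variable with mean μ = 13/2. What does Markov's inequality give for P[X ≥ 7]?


μ = E[X] = 13/2, a = 7.
Markov: P[X ≥ 7] ≤ μ/a = (13/2)/7 = 13/14.
Numerically: ≈ 0.928571.
(Since a = 7 > μ = 6.500000, the bound 13/14 is < 1 and informative.)

P[X ≥ 7] ≤ 13/14 ≈ 0.928571.


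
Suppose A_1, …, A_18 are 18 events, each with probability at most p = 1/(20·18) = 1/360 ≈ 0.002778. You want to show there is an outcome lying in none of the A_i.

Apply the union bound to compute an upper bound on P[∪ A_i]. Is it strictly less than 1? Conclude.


Union bound: P[∪_{i=1}^{18} A_i] ≤ Σ_i P[A_i] ≤ 18·p = 18·(1/360) = 1/20.
Numerically: 1/20 ≈ 0.050000.
Is 1/20 < 1? YES.
Since P[∪ A_i] ≤ 1/20 < 1, the complement has P[∩ A_i^c] ≥ 1 − 1/20 = 19/20 > 0, so some outcome avoids every A_i.

18·p = 1/20 ≈ 0.050000; existence CERTIFIED by the union bound.


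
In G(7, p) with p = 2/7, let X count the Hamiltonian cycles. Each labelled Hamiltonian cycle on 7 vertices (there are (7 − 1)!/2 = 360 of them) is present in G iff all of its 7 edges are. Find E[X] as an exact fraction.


K_7 has (7 − 1)!/2 = 360 labelled Hamiltonian cycles.
For each such Hamiltonian cycle H, let X_H = 1 if all 7 edges of H are present in G. Then P[X_H = 1] = p^{7} = (2/7)^{7} = 128/823543.
By linearity of expectation: E[X] = Σ_H E[X_H] = 360 · p^{7} = 360 · 128/823543 = 46080/823543.
Numerically: E[X] ≈ 0.056.

E[X] = 360 · (2/7)^{7} = 46080/823543 ≈ 0.056.


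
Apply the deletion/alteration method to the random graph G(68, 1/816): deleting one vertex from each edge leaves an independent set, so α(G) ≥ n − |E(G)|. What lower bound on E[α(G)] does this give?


E[|E(G)|] = C(68, 2)·p = 2278 · (1/816) = 67/24.
E[α(G)] ≥ n − E[|E(G)|] = 68 − 67/24 = 1565/24.
Numerically: ≈ 65.208.
(This is only a lower bound; the true E[α(G)] may be larger.)

E[α(G)] ≥ 1565/24 ≈ 65.208.


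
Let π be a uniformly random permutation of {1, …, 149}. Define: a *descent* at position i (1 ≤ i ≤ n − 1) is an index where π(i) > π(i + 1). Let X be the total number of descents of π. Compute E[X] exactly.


Write X = Σ X_I over i = 1, …, 148, with X_I the indicator of one descent.
There are 148 indicators.
For each fixed i, the pair (π(i), π(i+1)) is a uniformly random ordered pair of distinct values from {1, …, 149}; by symmetry P[π(i) > π(i+1)] = 1/2.
By linearity: E[X] = 148 · (1/2) = (149 − 1) · (1/2) = 74 ≈ 74.0000.

E[X] = 74 = 74.0000.


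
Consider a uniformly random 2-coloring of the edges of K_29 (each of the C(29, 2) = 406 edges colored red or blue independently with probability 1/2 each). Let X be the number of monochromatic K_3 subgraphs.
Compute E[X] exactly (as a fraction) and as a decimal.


Let X = Σ_S X_S over the C(29, 3) = 3654 subsets S of size 3, where X_S = 1 if the K_3 on S is monochromatic.
For a fixed S, the K_3 on S has C(3, 2) = 3 edges. P[all 3 edges red] = (1/2)^3, and likewise for blue, so P[monochromatic] = 2·(1/2)^3 = 2^{1 − 3} = 1/4.
By linearity: E[X] = C(29, 3) · 2^{1 − 3} = 3654 · 1/4 = 1827/2.
Numerically: E[X] ≈ 913.500000.

E[X] = C(29,3)·2^(1−C(3,2)) = 1827/2 ≈ 913.500000.


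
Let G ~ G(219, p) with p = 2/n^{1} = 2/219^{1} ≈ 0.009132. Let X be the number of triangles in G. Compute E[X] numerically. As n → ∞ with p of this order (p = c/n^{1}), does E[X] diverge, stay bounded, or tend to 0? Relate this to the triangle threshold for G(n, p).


Number of potential triangles: C(219, 3) = 1726669.
Each occurs with probability p³ ≈ (0.009132)³ ≈ 7.616539e-07.
By linearity: E[X] = C(219, 3)·p³ ≈ 1726669 · 7.616539e-07 ≈ 1.3151.
Here α = 1, so p = 2/n is exactly at the triangle threshold p ~ 1/n. Asymptotically E[X] → c³/6 = 2³/6 = 4/3 ≈ 1.3333, a bounded constant. In this regime the triangle count is asymptotically Poisson(c³/6).

E[X] ≈ 1.3151; in regime p = Θ(1/n^{1}) E[X] stays bounded (at the triangle threshold p ~ 1/n).


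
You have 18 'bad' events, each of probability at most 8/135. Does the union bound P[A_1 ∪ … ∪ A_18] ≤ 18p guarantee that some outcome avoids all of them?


Union bound: P[∪_{i=1}^{18} A_i] ≤ Σ_i P[A_i] ≤ 18·p = 18·(8/135) = 16/15.
Numerically: 16/15 ≈ 1.067.
Is 16/15 < 1? NO.
Since the bound 16/15 is ≥ 1, the union bound is uninformative here; it does NOT by itself certify existence.

18·p = 16/15 ≈ 1.067; existence NOT certified by the union bound.


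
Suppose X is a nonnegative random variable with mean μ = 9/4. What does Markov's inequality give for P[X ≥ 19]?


μ = E[X] = 9/4, a = 19.
Markov: P[X ≥ 19] ≤ μ/a = (9/4)/19 = 9/76.
Numerically: ≈ 0.118421.
(Since a = 19 > μ = 2.250000, the bound 9/76 is < 1 and informative.)

P[X ≥ 19] ≤ 9/76 ≈ 0.118421.


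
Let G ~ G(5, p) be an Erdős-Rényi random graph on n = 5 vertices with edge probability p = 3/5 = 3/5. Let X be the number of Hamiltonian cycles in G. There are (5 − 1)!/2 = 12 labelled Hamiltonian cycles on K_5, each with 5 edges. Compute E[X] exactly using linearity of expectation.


K_5 has (5 − 1)!/2 = 12 labelled Hamiltonian cycles.
For each such Hamiltonian cycle H, let X_H = 1 if all 5 edges of H are present in G. Then P[X_H = 1] = p^{5} = (3/5)^{5} = 243/3125.
By linearity of expectation: E[X] = Σ_H E[X_H] = 12 · p^{5} = 12 · 243/3125 = 2916/3125.
Numerically: E[X] ≈ 0.93312.

E[X] = 12 · (3/5)^{5} = 2916/3125 ≈ 0.93312.


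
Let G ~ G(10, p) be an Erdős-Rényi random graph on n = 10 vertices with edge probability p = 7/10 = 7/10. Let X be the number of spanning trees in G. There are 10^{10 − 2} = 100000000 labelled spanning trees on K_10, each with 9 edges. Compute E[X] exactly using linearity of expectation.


K_10 has 10^{10 − 2} = 100000000 labelled spanning trees.
For each such spanning tree H, let X_H = 1 if all 9 edges of H are present in G. Then P[X_H = 1] = p^{9} = (7/10)^{9} = 40353607/1000000000.
Summing the indicators: E[X] = Σ_H E[X_H] = 100000000 · p^{9} = 100000000 · 40353607/1000000000 = 40353607/10.
Numerically: E[X] ≈ 4.03536e+06.

E[X] = 100000000 · (7/10)^{9} = 40353607/10 ≈ 4.03536e+06.


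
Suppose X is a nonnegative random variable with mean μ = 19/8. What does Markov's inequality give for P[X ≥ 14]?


μ = E[X] = 19/8, a = 14.
Markov: P[X ≥ 14] ≤ μ/a = (19/8)/14 = 19/112.
Numerically: ≈ 0.170.
(Since a = 14 > μ = 2.375, the bound 19/112 is < 1 and informative.)

P[X ≥ 14] ≤ 19/112 ≈ 0.170.


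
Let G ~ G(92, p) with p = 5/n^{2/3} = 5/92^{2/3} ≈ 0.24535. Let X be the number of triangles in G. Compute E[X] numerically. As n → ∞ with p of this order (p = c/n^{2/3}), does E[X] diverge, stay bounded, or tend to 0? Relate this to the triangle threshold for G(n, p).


Number of potential triangles: C(92, 3) = 125580.
Each occurs with probability p³ ≈ (0.24535)³ ≈ 1.4768431e-02.
By linearity: E[X] = C(92, 3)·p³ ≈ 125580 · 1.4768431e-02 ≈ 1854.61957.
Since α = 2/3 < 1, p = c/n^{2/3} ≫ 1/n is above the triangle threshold p ~ 1/n. Asymptotically E[X] ~ (c³/6)·n^{3(1−α)} = (5³/6)·n^{1} → ∞; triangles are abundant w.h.p.

E[X] ≈ 1854.61957; in regime p = Θ(1/n^{2/3}) E[X] diverges (above the triangle threshold p ~ 1/n).


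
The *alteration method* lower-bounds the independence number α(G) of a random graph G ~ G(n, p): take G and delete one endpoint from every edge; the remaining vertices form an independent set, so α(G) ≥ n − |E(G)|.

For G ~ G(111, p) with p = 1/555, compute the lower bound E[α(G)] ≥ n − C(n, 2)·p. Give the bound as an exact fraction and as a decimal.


E[|E(G)|] = C(111, 2)·p = 6105 · (1/555) = 11.
E[α(G)] ≥ n − E[|E(G)|] = 111 − 11 = 100.
Numerically: ≈ 100.000.
(This is only a lower bound; the true E[α(G)] may be larger.)

E[α(G)] ≥ 100 ≈ 100.000.


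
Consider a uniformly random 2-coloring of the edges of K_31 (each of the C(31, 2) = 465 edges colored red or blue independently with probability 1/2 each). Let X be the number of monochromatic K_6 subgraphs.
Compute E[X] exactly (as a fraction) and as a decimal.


Let X = Σ_S X_S over the C(31, 6) = 736281 subsets S of size 6, where X_S = 1 if the K_6 on S is monochromatic.
For a fixed S, the K_6 on S has C(6, 2) = 15 edges. P[all 15 edges red] = (1/2)^15, and likewise for blue, so P[monochromatic] = 2·(1/2)^15 = 2^{1 − 15} = 1/16384.
Summing: E[X] = C(31, 6) · 2^{1 − 15} = 736281 · 1/16384 = 736281/16384.
Numerically: E[X] ≈ 44.9390.

E[X] = C(31,6)·2^(1−C(6,2)) = 736281/16384 ≈ 44.9390.


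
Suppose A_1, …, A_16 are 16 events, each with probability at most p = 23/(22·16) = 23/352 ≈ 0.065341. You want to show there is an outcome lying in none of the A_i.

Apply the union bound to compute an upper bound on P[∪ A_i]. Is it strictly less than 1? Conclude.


Union bound: P[∪_{i=1}^{16} A_i] ≤ Σ_i P[A_i] ≤ 16·p = 16·(23/352) = 23/22.
Numerically: 23/22 ≈ 1.045455.
Is 23/22 < 1? NO.
Since the bound 23/22 is ≥ 1, the union bound is uninformative here; it does NOT by itself certify existence.

16·p = 23/22 ≈ 1.045455; existence NOT certified by the union bound.


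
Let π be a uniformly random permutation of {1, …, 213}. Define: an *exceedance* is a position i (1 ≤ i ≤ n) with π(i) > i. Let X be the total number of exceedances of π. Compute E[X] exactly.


Write X = Σ_{i=1}^{213} X_i, where X_i = 1_{π(i) > i}.
For each fixed i, π(i) is uniform over {1, …, 213} (marginal of a uniform permutation), so P[π(i) > i] = (n − i)/n. Summing: Σ_{i=1}^{213} (n − i)/n = (0 + 1 + … + 212)/213 = 213(213 − 1)/(2·213) = (213 − 1)/2.
Hence E[X] = Σ_{i=1}^{213} (213 − i)/213 = 106 ≈ 106.000000.

E[X] = 106 = 106.000000.


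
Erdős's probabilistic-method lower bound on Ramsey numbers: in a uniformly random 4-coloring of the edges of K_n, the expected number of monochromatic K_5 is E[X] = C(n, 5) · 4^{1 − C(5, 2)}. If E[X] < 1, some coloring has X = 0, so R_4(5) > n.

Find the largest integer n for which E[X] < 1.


We need C(n, 5) · 4^{1 − 10} < 1, i.e. C(n, 5) < 4^{10 − 1} = 262144.
Check values of n near the boundary:
  n = 32: C(32, 5) = 201376; 201376 < 262144? YES
  n = 33: C(33, 5) = 237336; 237336 < 262144? YES
  n = 34: C(34, 5) = 278256; 278256 < 262144? NO
  n = 35: C(35, 5) = 324632; 324632 < 262144? NO
The largest n with C(n, 5) < 262144 is n = 33 (where E[X] = 29667/32768 ≈ 0.905). Hence R_4(5) > 33, i.e. R_4(5) ≥ 34.

Largest n = 33; hence R_4(5) > 33.


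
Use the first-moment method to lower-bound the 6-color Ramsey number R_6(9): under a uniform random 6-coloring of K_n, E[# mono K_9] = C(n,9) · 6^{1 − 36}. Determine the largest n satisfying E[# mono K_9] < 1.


We need C(n, 9) · 6^{1 − 36} < 1, i.e. C(n, 9) < 6^{36 − 1} = 1719070799748422591028658176.
Check values of n near the boundary:
  n = 4405: C(4405, 9) = 1706862792900636302463627150; 1706862792900636302463627150 < 1719070799748422591028658176? YES
  n = 4406: C(4406, 9) = 1710356485221788389505285700; 1710356485221788389505285700 < 1719070799748422591028658176? YES
  n = 4407: C(4407, 9) = 1713856532599459170657070050; 1713856532599459170657070050 < 1719070799748422591028658176? YES
  n = 4408: C(4408, 9) = 1717362945146264156457459600; 1717362945146264156457459600 < 1719070799748422591028658176? YES
  n = 4409: C(4409, 9) = 1720875732988608787686577131; 1720875732988608787686577131 < 1719070799748422591028658176? NO
  n = 4410: C(4410, 9) = 1724394906266704102180823710; 1724394906266704102180823710 < 1719070799748422591028658176? NO
The largest n with C(n, 9) < 1719070799748422591028658176 is n = 4408 (where E[X] = 35778394690547169926197075/35813974994758803979763712 ≈ 0.99901). Hence R_6(9) > 4408, i.e. R_6(9) ≥ 4409.

Largest n = 4408; hence R_6(9) > 4408.


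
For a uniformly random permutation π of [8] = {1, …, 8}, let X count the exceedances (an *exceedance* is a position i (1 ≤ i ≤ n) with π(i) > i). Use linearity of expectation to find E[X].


Write X = Σ_{i=1}^{8} X_i, where X_i = 1_{π(i) > i}.
For each fixed i, π(i) is uniform over {1, …, 8} (marginal of a uniform permutation), so P[π(i) > i] = (n − i)/n. Summing: Σ_{i=1}^{8} (n − i)/n = (0 + 1 + … + 7)/8 = 8(8 − 1)/(2·8) = (8 − 1)/2.
Hence E[X] = Σ_{i=1}^{8} (8 − i)/8 = 7/2 ≈ 3.500000.

E[X] = 7/2 = 3.500000.


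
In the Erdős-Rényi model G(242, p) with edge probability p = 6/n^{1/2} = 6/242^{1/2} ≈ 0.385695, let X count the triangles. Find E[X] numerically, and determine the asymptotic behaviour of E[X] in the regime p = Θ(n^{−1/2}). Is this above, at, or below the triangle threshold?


Number of potential triangles: C(242, 3) = 2332880.
Each occurs with probability p³ ≈ (0.385695)³ ≈ 5.73760574e-02.
By linearity: E[X] = C(242, 3)·p³ ≈ 2332880 · 5.73760574e-02 ≈ 133851.456733.
Since α = 1/2 < 1, p = c/n^{1/2} ≫ 1/n is above the triangle threshold p ~ 1/n. Asymptotically E[X] ~ (c³/6)·n^{3(1−α)} = (6³/6)·n^{1.5} → ∞; triangles are abundant w.h.p.

E[X] ≈ 133851.456733; in regime p = Θ(1/n^{1/2}) E[X] diverges (above the triangle threshold p ~ 1/n).


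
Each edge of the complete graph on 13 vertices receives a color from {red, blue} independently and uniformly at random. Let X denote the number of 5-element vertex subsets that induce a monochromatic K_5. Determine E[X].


Let X = Σ_S X_S over the C(13, 5) = 1287 subsets S of size 5, where X_S = 1 if the K_5 on S is monochromatic.
For a fixed S, the K_5 on S has C(5, 2) = 10 edges. P[all 10 edges red] = (1/2)^10, and likewise for blue, so P[monochromatic] = 2·(1/2)^10 = 2^{1 − 10} = 1/512.
Summing: E[X] = C(13, 5) · 2^{1 − 10} = 1287 · 1/512 = 1287/512.
Numerically: E[X] ≈ 2.513672.

E[X] = C(13,5)·2^(1−C(5,2)) = 1287/512 ≈ 2.513672.


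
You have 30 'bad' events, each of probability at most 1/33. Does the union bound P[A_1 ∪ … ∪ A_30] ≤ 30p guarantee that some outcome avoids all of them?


Union bound: P[∪_{i=1}^{30} A_i] ≤ Σ_i P[A_i] ≤ 30·p = 30·(1/33) = 10/11.
Numerically: 10/11 ≈ 0.90909.
Is 10/11 < 1? YES.
Since P[∪ A_i] ≤ 10/11 < 1, the complement has P[∩ A_i^c] ≥ 1 − 10/11 = 1/11 > 0, so some outcome avoids every A_i.

30·p = 10/11 ≈ 0.90909; existence CERTIFIED by the union bound.


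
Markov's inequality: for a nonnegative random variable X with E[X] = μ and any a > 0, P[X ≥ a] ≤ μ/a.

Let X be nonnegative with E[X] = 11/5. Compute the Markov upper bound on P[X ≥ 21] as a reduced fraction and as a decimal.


μ = E[X] = 11/5, a = 21.
Markov: P[X ≥ 21] ≤ μ/a = (11/5)/21 = 11/105.
Numerically: ≈ 0.105.
(Since a = 21 > μ = 2.200, the bound 11/105 is < 1 and informative.)

P[X ≥ 21] ≤ 11/105 ≈ 0.105.


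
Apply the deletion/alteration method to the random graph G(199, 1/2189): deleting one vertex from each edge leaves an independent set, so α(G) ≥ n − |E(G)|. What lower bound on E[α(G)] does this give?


E[|E(G)|] = C(199, 2)·p = 19701 · (1/2189) = 9.
E[α(G)] ≥ n − E[|E(G)|] = 199 − 9 = 190.
Numerically: ≈ 190.0000.
(This is only a lower bound; the true E[α(G)] may be larger.)

E[α(G)] ≥ 190 ≈ 190.0000.


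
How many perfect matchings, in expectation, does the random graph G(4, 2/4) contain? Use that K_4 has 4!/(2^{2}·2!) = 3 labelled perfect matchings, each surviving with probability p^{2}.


K_4 has 4!/(2^{2}·2!) = 3 labelled perfect matchings.
For each such perfect matching H, let X_H = 1 if all 2 edges of H are present in G. Then P[X_H = 1] = p^{2} = (1/2)^{2} = 1/4.
By linearity of expectation: E[X] = Σ_H E[X_H] = 3 · p^{2} = 3 · 1/4 = 3/4.
Numerically: E[X] ≈ 0.75.

E[X] = 3 · (1/2)^{2} = 3/4 ≈ 0.75.


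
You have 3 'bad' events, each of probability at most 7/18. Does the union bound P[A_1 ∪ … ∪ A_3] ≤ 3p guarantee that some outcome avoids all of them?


Union bound: P[∪_{i=1}^{3} A_i] ≤ Σ_i P[A_i] ≤ 3·p = 3·(7/18) = 7/6.
Numerically: 7/6 ≈ 1.16667.
Is 7/6 < 1? NO.
Since the bound 7/6 is ≥ 1, the union bound is uninformative here; it does NOT by itself certify existence.

3·p = 7/6 ≈ 1.16667; existence NOT certified by the union bound.


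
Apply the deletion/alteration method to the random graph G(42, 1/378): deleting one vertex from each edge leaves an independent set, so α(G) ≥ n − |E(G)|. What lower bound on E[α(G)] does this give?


E[|E(G)|] = C(42, 2)·p = 861 · (1/378) = 41/18.
E[α(G)] ≥ n − E[|E(G)|] = 42 − 41/18 = 715/18.
Numerically: ≈ 39.7222.
(This is only a lower bound; the true E[α(G)] may be larger.)

E[α(G)] ≥ 715/18 ≈ 39.7222.


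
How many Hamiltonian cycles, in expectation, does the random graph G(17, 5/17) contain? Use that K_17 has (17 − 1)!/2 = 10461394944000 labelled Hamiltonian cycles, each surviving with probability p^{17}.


K_17 has (17 − 1)!/2 = 10461394944000 labelled Hamiltonian cycles.
For each such Hamiltonian cycle H, let X_H = 1 if all 17 edges of H are present in G. Then P[X_H = 1] = p^{17} = (5/17)^{17} = 762939453125/827240261886336764177.
By linearity of expectation: E[X] = Σ_H E[X_H] = 10461394944000 · p^{17} = 10461394944000 · 762939453125/827240261886336764177 = 7981410937500000000000000/827240261886336764177.
Numerically: E[X] ≈ 9648.2.

E[X] = 10461394944000 · (5/17)^{17} = 7981410937500000000000000/827240261886336764177 ≈ 9648.2.


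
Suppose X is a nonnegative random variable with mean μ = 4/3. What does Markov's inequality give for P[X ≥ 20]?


μ = E[X] = 4/3, a = 20.
Markov: P[X ≥ 20] ≤ μ/a = (4/3)/20 = 1/15.
Numerically: ≈ 0.06667.
(Since a = 20 > μ = 1.33333, the bound 1/15 is < 1 and informative.)

P[X ≥ 20] ≤ 1/15 ≈ 0.06667.


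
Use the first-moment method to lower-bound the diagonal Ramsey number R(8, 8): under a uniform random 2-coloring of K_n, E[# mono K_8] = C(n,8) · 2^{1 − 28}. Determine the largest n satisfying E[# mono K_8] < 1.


We need C(n, 8) · 2^{1 − 28} < 1, i.e. C(n, 8) < 2^{28 − 1} = 134217728.
Check values of n near the boundary:
  n = 37: C(37, 8) = 38608020; 38608020 < 134217728? YES
  n = 38: C(38, 8) = 48903492; 48903492 < 134217728? YES
  n = 39: C(39, 8) = 61523748; 61523748 < 134217728? YES
  n = 40: C(40, 8) = 76904685; 76904685 < 134217728? YES
  n = 41: C(41, 8) = 95548245; 95548245 < 134217728? YES
  n = 42: C(42, 8) = 118030185; 118030185 < 134217728? YES
  n = 43: C(43, 8) = 145008513; 145008513 < 134217728? NO
  n = 44: C(44, 8) = 177232627; 177232627 < 134217728? NO
  n = 45: C(45, 8) = 215553195; 215553195 < 134217728? NO
The largest n with C(n, 8) < 134217728 is n = 42 (where E[X] = 118030185/134217728 ≈ 0.87939). Hence R(8, 8) > 42, i.e. R(8, 8) ≥ 43.

Largest n = 42; hence R(8, 8) > 42.


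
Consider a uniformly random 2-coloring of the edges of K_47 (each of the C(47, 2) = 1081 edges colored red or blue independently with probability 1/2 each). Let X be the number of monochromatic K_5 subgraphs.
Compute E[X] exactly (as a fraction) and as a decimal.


Let X = Σ_S X_S over the C(47, 5) = 1533939 subsets S of size 5, where X_S = 1 if the K_5 on S is monochromatic.
For a fixed S, the K_5 on S has C(5, 2) = 10 edges. P[all 10 edges red] = (1/2)^10, and likewise for blue, so P[monochromatic] = 2·(1/2)^10 = 2^{1 − 10} = 1/512.
By linearity: E[X] = C(47, 5) · 2^{1 − 10} = 1533939 · 1/512 = 1533939/512.
Numerically: E[X] ≈ 2995.97461.

E[X] = C(47,5)·2^(1−C(5,2)) = 1533939/512 ≈ 2995.97461.


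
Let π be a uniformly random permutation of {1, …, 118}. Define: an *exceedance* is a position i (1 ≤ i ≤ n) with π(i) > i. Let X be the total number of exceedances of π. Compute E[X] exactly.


Write X = Σ_{i=1}^{118} X_i, where X_i = 1_{π(i) > i}.
For each fixed i, π(i) is uniform over {1, …, 118} (marginal of a uniform permutation), so P[π(i) > i] = (n − i)/n. Summing: Σ_{i=1}^{118} (n − i)/n = (0 + 1 + … + 117)/118 = 118(118 − 1)/(2·118) = (118 − 1)/2.
Hence E[X] = Σ_{i=1}^{118} (118 − i)/118 = 117/2 ≈ 58.500.

E[X] = 117/2 = 58.500.


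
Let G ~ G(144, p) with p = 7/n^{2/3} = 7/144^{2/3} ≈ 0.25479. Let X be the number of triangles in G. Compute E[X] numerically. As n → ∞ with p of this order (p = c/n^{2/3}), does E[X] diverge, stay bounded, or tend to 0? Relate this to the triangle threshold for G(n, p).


Number of potential triangles: C(144, 3) = 487344.
Each occurs with probability p³ ≈ (0.25479)³ ≈ 1.6541281e-02.
By linearity: E[X] = C(144, 3)·p³ ≈ 487344 · 1.6541281e-02 ≈ 8061.29398.
Since α = 2/3 < 1, p = c/n^{2/3} ≫ 1/n is above the triangle threshold p ~ 1/n. Asymptotically E[X] ~ (c³/6)·n^{3(1−α)} = (7³/6)·n^{1} → ∞; triangles are abundant w.h.p.

E[X] ≈ 8061.29398; in regime p = Θ(1/n^{2/3}) E[X] diverges (above the triangle threshold p ~ 1/n).


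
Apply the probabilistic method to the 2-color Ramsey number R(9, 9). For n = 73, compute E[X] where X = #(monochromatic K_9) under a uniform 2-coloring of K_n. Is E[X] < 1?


E[X] = C(73, 9) · 2^{1 − 36} = 97082021465 · 2^{−35} = 97082021465/34359738368.
As a reduced fraction: E[X] = 97082021465/34359738368 ≈ 2.82546.
Is E[X] < 1? NO.
Since E[X] ≥ 1, the first-moment bound is inconclusive at n = 73; it does NOT by itself certify R(9, 9) > 73.

E[X] = 97082021465/34359738368 ≈ 2.82546; E[X] ≥ 1; first-moment method inconclusive here.


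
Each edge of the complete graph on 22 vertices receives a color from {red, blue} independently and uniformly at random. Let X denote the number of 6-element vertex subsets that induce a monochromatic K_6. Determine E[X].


Let X = Σ_S X_S over the C(22, 6) = 74613 subsets S of size 6, where X_S = 1 if the K_6 on S is monochromatic.
For a fixed S, the K_6 on S has C(6, 2) = 15 edges. P[all 15 edges red] = (1/2)^15, and likewise for blue, so P[monochromatic] = 2·(1/2)^15 = 2^{1 − 15} = 1/16384.
By linearity of expectation: E[X] = C(22, 6) · 2^{1 − 15} = 74613 · 1/16384 = 74613/16384.
Numerically: E[X] ≈ 4.554.

E[X] = C(22,6)·2^(1−C(6,2)) = 74613/16384 ≈ 4.554.


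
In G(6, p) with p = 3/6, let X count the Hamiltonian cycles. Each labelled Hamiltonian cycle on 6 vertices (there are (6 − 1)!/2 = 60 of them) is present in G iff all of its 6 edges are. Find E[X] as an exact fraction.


K_6 has (6 − 1)!/2 = 60 labelled Hamiltonian cycles.
For each such Hamiltonian cycle H, let X_H = 1 if all 6 edges of H are present in G. Then P[X_H = 1] = p^{6} = (1/2)^{6} = 1/64.
By linearity of expectation: E[X] = Σ_H E[X_H] = 60 · p^{6} = 60 · 1/64 = 15/16.
Numerically: E[X] ≈ 0.9375.

E[X] = 60 · (1/2)^{6} = 15/16 ≈ 0.9375.


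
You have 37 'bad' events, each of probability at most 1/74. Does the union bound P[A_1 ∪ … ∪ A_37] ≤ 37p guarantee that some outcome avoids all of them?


Union bound: P[∪_{i=1}^{37} A_i] ≤ Σ_i P[A_i] ≤ 37·p = 37·(1/74) = 1/2.
Numerically: 1/2 ≈ 0.5000.
Is 1/2 < 1? YES.
Since P[∪ A_i] ≤ 1/2 < 1, the complement has P[∩ A_i^c] ≥ 1 − 1/2 = 1/2 > 0, so some outcome avoids every A_i.

37·p = 1/2 ≈ 0.5000; existence CERTIFIED by the union bound.


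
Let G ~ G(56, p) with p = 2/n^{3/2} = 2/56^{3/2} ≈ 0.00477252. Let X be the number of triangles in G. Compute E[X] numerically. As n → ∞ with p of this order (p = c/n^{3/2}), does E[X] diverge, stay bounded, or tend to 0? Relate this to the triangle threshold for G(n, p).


Number of potential triangles: C(56, 3) = 27720.
Each occurs with probability p³ ≈ (0.00477252)³ ≈ 1.08703585e-07.
By linearity: E[X] = C(56, 3)·p³ ≈ 27720 · 1.08703585e-07 ≈ 0.003013.
Since α = 3/2 > 1, p = c/n^{3/2} = o(1/n) is below the triangle threshold p ~ 1/n. Asymptotically E[X] ~ (c³/6)·n^{3(1−α)} = (2³/6)·n^{-1.5} → 0, so by Markov's inequality G has no triangles w.h.p.

E[X] ≈ 0.003013; in regime p = Θ(1/n^{3/2}) E[X] tends to 0 (below the triangle threshold p ~ 1/n).


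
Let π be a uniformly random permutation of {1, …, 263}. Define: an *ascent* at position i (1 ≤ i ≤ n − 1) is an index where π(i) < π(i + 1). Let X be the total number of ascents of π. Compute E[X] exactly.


Write X = Σ X_I over i = 1, …, 262, with X_I the indicator of one ascent.
There are 262 indicators.
For each fixed i, the pair (π(i), π(i+1)) is a uniformly random ordered pair of distinct values from {1, …, 263}; by symmetry P[π(i) < π(i+1)] = 1/2.
By linearity: E[X] = 262 · (1/2) = (263 − 1) · (1/2) = 131 ≈ 131.0000.

E[X] = 131 = 131.0000.


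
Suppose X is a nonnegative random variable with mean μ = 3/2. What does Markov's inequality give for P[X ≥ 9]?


μ = E[X] = 3/2, a = 9.
Markov: P[X ≥ 9] ≤ μ/a = (3/2)/9 = 1/6.
Numerically: ≈ 0.16667.
(Since a = 9 > μ = 1.50000, the bound 1/6 is < 1 and informative.)

P[X ≥ 9] ≤ 1/6 ≈ 0.16667.


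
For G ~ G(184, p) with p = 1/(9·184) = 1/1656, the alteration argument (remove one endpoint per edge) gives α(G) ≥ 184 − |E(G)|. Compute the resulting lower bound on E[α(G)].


E[|E(G)|] = C(184, 2)·p = 16836 · (1/1656) = 61/6.
E[α(G)] ≥ n − E[|E(G)|] = 184 − 61/6 = 1043/6.
Numerically: ≈ 173.833.
(This is only a lower bound; the true E[α(G)] may be larger.)

E[α(G)] ≥ 1043/6 ≈ 173.833.


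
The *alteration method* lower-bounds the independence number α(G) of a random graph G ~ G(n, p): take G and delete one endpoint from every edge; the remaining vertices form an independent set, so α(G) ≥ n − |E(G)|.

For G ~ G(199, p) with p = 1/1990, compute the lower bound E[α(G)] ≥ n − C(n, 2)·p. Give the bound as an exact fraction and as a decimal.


E[|E(G)|] = C(199, 2)·p = 19701 · (1/1990) = 99/10.
E[α(G)] ≥ n − E[|E(G)|] = 199 − 99/10 = 1891/10.
Numerically: ≈ 189.1000.
(This is only a lower bound; the true E[α(G)] may be larger.)

E[α(G)] ≥ 1891/10 ≈ 189.1000.


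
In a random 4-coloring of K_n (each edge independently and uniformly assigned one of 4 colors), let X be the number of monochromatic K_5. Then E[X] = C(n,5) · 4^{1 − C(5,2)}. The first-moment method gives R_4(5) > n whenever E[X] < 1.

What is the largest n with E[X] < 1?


We need C(n, 5) · 4^{1 − 10} < 1, i.e. C(n, 5) < 4^{10 − 1} = 262144.
Check values of n near the boundary:
  n = 31: C(31, 5) = 169911; 169911 < 262144? YES
  n = 32: C(32, 5) = 201376; 201376 < 262144? YES
  n = 33: C(33, 5) = 237336; 237336 < 262144? YES
  n = 34: C(34, 5) = 278256; 278256 < 262144? NO
The largest n with C(n, 5) < 262144 is n = 33 (where E[X] = 29667/32768 ≈ 0.90536). Hence R_4(5) > 33, i.e. R_4(5) ≥ 34.

Largest n = 33; hence R_4(5) > 33.
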